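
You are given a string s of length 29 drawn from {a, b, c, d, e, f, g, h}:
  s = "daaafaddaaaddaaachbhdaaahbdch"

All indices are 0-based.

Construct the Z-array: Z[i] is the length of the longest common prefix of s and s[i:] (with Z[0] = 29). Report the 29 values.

Z[0]=29
i=1: i≥r, start 0; Z[1]=0
i=2: i≥r, start 0; Z[2]=0
i=3: i≥r, start 0; Z[3]=0
i=4: i≥r, start 0; Z[4]=0
i=5: i≥r, start 0; Z[5]=0
i=6: i≥r, start 0; Z[6]=1 grow→box=[6,7)
i=7: i≥r, start 0; Z[7]=4 grow→box=[7,11)
i=8: min(r-i=3, Z[1]=0)=0; Z[8]=0
i=9: min(r-i=2, Z[2]=0)=0; Z[9]=0
i=10: min(r-i=1, Z[3]=0)=0; Z[10]=0
i=11: i≥r, start 0; Z[11]=1 grow→box=[11,12)
i=12: i≥r, start 0; Z[12]=4 grow→box=[12,16)
i=13: min(r-i=3, Z[1]=0)=0; Z[13]=0
i=14: min(r-i=2, Z[2]=0)=0; Z[14]=0
i=15: min(r-i=1, Z[3]=0)=0; Z[15]=0
i=16: i≥r, start 0; Z[16]=0
i=17: i≥r, start 0; Z[17]=0
i=18: i≥r, start 0; Z[18]=0
i=19: i≥r, start 0; Z[19]=0
i=20: i≥r, start 0; Z[20]=4 grow→box=[20,24)
i=21: min(r-i=3, Z[1]=0)=0; Z[21]=0
i=22: min(r-i=2, Z[2]=0)=0; Z[22]=0
i=23: min(r-i=1, Z[3]=0)=0; Z[23]=0
i=24: i≥r, start 0; Z[24]=0
i=25: i≥r, start 0; Z[25]=0
i=26: i≥r, start 0; Z[26]=1 grow→box=[26,27)
i=27: i≥r, start 0; Z[27]=0
i=28: i≥r, start 0; Z[28]=0

[29, 0, 0, 0, 0, 0, 1, 4, 0, 0, 0, 1, 4, 0, 0, 0, 0, 0, 0, 0, 4, 0, 0, 0, 0, 0, 1, 0, 0]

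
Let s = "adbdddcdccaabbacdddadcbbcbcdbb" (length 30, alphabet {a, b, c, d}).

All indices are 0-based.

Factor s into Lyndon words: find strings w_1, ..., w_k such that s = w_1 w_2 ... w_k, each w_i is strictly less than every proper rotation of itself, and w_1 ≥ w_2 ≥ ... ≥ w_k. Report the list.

["adbdddcdcc", "aabbacdddadcbbcbcdbb"]

emit factor 1: 'adbdddcdcc' (i=0, period=10)
emit factor 2: 'aabbacdddadcbbcbcdbb' (i=10, period=20)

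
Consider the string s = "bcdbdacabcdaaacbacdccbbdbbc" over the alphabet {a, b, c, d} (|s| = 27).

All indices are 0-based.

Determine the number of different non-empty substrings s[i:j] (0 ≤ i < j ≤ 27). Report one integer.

342

rank | idx | suffix
   0 |  11 | aaacbacdccbbdbbc
   1 |  12 | aacbacdccbbdbbc
   2 |   7 | abcdaaacbacdccbbdbbc
   3 |   5 | acabcdaaacbacdccbbdbbc
   4 |  13 | acbacdccbbdbbc
   5 |  16 | acdccbbdbbc
   6 |  15 | bacdccbbdbbc
   7 |  24 | bbc
   8 |  21 | bbdbbc
   9 |  25 | bc
  10 |   8 | bcdaaacbacdccbbdbbc
  11 |   0 | bcdbdacabcdaaacbacdccbbdbbc
  12 |   3 | bdacabcdaaacbacdccbbdbbc
  13 |  22 | bdbbc
  14 |  26 | c
  15 |   6 | cabcdaaacbacdccbbdbbc
  16 |  14 | cbacdccbbdbbc
  17 |  20 | cbbdbbc
  18 |  19 | ccbbdbbc
  19 |   9 | cdaaacbacdccbbdbbc
  20 |   1 | cdbdacabcdaaacbacdccbbdbbc
  21 |  17 | cdccbbdbbc
  22 |  10 | daaacbacdccbbdbbc
  23 |   4 | dacabcdaaacbacdccbbdbbc
  24 |  23 | dbbc
  25 |   2 | dbdacabcdaaacbacdccbbdbbc
  26 |  18 | dccbbdbbc

SA = [11, 12, 7, 5, 13, 16, 15, 24, 21, 25, 8, 0, 3, 22, 26, 6, 14, 20, 19, 9, 1, 17, 10, 4, 23, 2, 18]
rank  pair      lcp
   1  s[11:],s[12:]  2  'aa'
   2  s[12:],s[7:]  1  'a'
   3  s[7:],s[5:]  1  'a'
   4  s[5:],s[13:]  2  'ac'
   5  s[13:],s[16:]  2  'ac'
   6  s[16:],s[15:]  0  ''
   7  s[15:],s[24:]  1  'b'
   8  s[24:],s[21:]  2  'bb'
   9  s[21:],s[25:]  1  'b'
  10  s[25:],s[8:]  2  'bc'
  11  s[8:],s[0:]  3  'bcd'
  12  s[0:],s[3:]  1  'b'
  13  s[3:],s[22:]  2  'bd'
  14  s[22:],s[26:]  0  ''
  15  s[26:],s[6:]  1  'c'
  16  s[6:],s[14:]  1  'c'
  17  s[14:],s[20:]  2  'cb'
  18  s[20:],s[19:]  1  'c'
  19  s[19:],s[9:]  1  'c'
  20  s[9:],s[1:]  2  'cd'
  21  s[1:],s[17:]  2  'cd'
  22  s[17:],s[10:]  0  ''
  23  s[10:],s[4:]  2  'da'
  24  s[4:],s[23:]  1  'd'
  25  s[23:],s[2:]  2  'db'
  26  s[2:],s[18:]  1  'd'

n(n+1)/2 = 27·28/2 = 378
Σ LCP = 0 + 2 + 1 + 1 + 2 + 2 + 0 + 1 + 2 + 1 + 2 + 3 + 1 + 2 + 0 + 1 + 1 + 2 + 1 + 1 + 2 + 2 + 0 + 2 + 1 + 2 + 1 = 36
distinct = 378 − 36 = 342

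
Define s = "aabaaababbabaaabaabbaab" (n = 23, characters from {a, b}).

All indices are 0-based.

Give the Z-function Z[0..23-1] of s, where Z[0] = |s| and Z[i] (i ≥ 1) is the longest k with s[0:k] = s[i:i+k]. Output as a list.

Z[0]=23
i=1: outside box; Z[1]=1 grow→box=[1,2)
i=2: outside box; Z[2]=0
i=3: outside box; Z[3]=2 grow→box=[3,5)
i=4: min(r-i=1, Z[1]=1)=1; Z[4]=4 grow→box=[4,8)
i=5: min(r-i=3, Z[1]=1)=1; Z[5]=1
i=6: min(r-i=2, Z[2]=0)=0; Z[6]=0
i=7: min(r-i=1, Z[3]=2)=1; Z[7]=1
i=8: outside box; Z[8]=0
i=9: outside box; Z[9]=0
i=10: outside box; Z[10]=1 grow→box=[10,11)
i=11: outside box; Z[11]=0
i=12: outside box; Z[12]=2 grow→box=[12,14)
i=13: min(r-i=1, Z[1]=1)=1; Z[13]=5 grow→box=[13,18)
i=14: min(r-i=4, Z[1]=1)=1; Z[14]=1
i=15: min(r-i=3, Z[2]=0)=0; Z[15]=0
i=16: min(r-i=2, Z[3]=2)=2; Z[16]=3 grow→box=[16,19)
i=17: min(r-i=2, Z[1]=1)=1; Z[17]=1
i=18: min(r-i=1, Z[2]=0)=0; Z[18]=0
i=19: outside box; Z[19]=0
i=20: outside box; Z[20]=3 grow→box=[20,23)
i=21: min(r-i=2, Z[1]=1)=1; Z[21]=1
i=22: min(r-i=1, Z[2]=0)=0; Z[22]=0

[23, 1, 0, 2, 4, 1, 0, 1, 0, 0, 1, 0, 2, 5, 1, 0, 3, 1, 0, 0, 3, 1, 0]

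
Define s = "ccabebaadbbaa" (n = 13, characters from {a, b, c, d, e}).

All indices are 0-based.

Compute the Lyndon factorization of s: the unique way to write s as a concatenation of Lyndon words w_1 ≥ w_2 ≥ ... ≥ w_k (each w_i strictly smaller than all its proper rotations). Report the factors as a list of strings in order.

emit factor 1: 'c' (i=0, period=1)
emit factor 2: 'c' (i=1, period=1)
emit factor 3: 'abeb' (i=2, period=4)
emit factor 4: 'aadbb' (i=6, period=5)
emit factor 5: 'a' (i=11, period=1)
emit factor 6: 'a' (i=12, period=1)

["c", "c", "abeb", "aadbb", "a", "a"]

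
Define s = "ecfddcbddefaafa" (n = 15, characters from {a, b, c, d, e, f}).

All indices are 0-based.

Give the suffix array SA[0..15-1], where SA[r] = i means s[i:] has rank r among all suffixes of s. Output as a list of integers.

sorted suffixes:
  #0 SA[0]=14  'a'
  #1 SA[1]=11  'aafa'
  #2 SA[2]=12  'afa'
  #3 SA[3]=6  'bddefaafa'
  #4 SA[4]=5  'cbddefaafa'
  #5 SA[5]=1  'cfddcbddefaafa'
  #6 SA[6]=4  'dcbddefaafa'
  #7 SA[7]=3  'ddcbddefaafa'
  #8 SA[8]=7  'ddefaafa'
  #9 SA[9]=8  'defaafa'
  #10 SA[10]=0  'ecfddcbddefaafa'
  #11 SA[11]=9  'efaafa'
  #12 SA[12]=13  'fa'
  #13 SA[13]=10  'faafa'
  #14 SA[14]=2  'fddcbddefaafa'

[14, 11, 12, 6, 5, 1, 4, 3, 7, 8, 0, 9, 13, 10, 2]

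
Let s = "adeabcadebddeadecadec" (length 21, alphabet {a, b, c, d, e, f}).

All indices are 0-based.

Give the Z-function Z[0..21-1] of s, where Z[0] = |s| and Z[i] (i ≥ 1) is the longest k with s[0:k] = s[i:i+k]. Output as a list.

Z[0]=21
i=1: i≥r, start 0; Z[1]=0
i=2: i≥r, start 0; Z[2]=0
i=3: i≥r, start 0; Z[3]=1 extend→box=[3,4)
i=4: i≥r, start 0; Z[4]=0
i=5: i≥r, start 0; Z[5]=0
i=6: i≥r, start 0; Z[6]=3 extend→box=[6,9)
i=7: min(r-i=2, Z[1]=0)=0; Z[7]=0
i=8: min(r-i=1, Z[2]=0)=0; Z[8]=0
i=9: i≥r, start 0; Z[9]=0
i=10: i≥r, start 0; Z[10]=0
i=11: i≥r, start 0; Z[11]=0
i=12: i≥r, start 0; Z[12]=0
i=13: i≥r, start 0; Z[13]=3 extend→box=[13,16)
i=14: min(r-i=2, Z[1]=0)=0; Z[14]=0
i=15: min(r-i=1, Z[2]=0)=0; Z[15]=0
i=16: i≥r, start 0; Z[16]=0
i=17: i≥r, start 0; Z[17]=3 extend→box=[17,20)
i=18: min(r-i=2, Z[1]=0)=0; Z[18]=0
i=19: min(r-i=1, Z[2]=0)=0; Z[19]=0
i=20: i≥r, start 0; Z[20]=0

[21, 0, 0, 1, 0, 0, 3, 0, 0, 0, 0, 0, 0, 3, 0, 0, 0, 3, 0, 0, 0]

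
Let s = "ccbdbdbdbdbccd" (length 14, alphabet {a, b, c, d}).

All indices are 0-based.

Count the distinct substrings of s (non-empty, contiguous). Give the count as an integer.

rank→(start, suffix):
  0 → (10, 'bccd')
  1 → (8, 'bdbccd')
  2 → (6, 'bdbdbccd')
  3 → (4, 'bdbdbdbccd')
  4 → (2, 'bdbdbdbdbccd')
  5 → (1, 'cbdbdbdbdbccd')
  6 → (0, 'ccbdbdbdbdbccd')
  7 → (11, 'ccd')
  8 → (12, 'cd')
  9 → (13, 'd')
  10 → (9, 'dbccd')
  11 → (7, 'dbdbccd')
  12 → (5, 'dbdbdbccd')
  13 → (3, 'dbdbdbdbccd')

SA = [10, 8, 6, 4, 2, 1, 0, 11, 12, 13, 9, 7, 5, 3]
rank  pair      lcp
   1  s[10:],s[8:]  1  'b'
   2  s[8:],s[6:]  3  'bdb'
   3  s[6:],s[4:]  5  'bdbdb'
   4  s[4:],s[2:]  7  'bdbdbdb'
   5  s[2:],s[1:]  0  ''
   6  s[1:],s[0:]  1  'c'
   7  s[0:],s[11:]  2  'cc'
   8  s[11:],s[12:]  1  'c'
   9  s[12:],s[13:]  0  ''
  10  s[13:],s[9:]  1  'd'
  11  s[9:],s[7:]  2  'db'
  12  s[7:],s[5:]  4  'dbdb'
  13  s[5:],s[3:]  6  'dbdbdb'

n(n+1)/2 = 14·15/2 = 105
Σ LCP = 0 + 1 + 3 + 5 + 7 + 0 + 1 + 2 + 1 + 0 + 1 + 2 + 4 + 6 = 33
distinct = 105 − 33 = 72

72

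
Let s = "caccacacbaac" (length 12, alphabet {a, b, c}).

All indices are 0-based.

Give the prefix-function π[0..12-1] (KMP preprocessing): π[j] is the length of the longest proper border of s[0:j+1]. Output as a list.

[0, 0, 1, 1, 2, 3, 2, 3, 0, 0, 0, 1]

π[0] = 0
j=1 s[j]='a': π[1]=0 (border '')
j=2 s[j]='c': π[2]=1 (border 'c')
j=3 s[j]='c': k: 1→0; π[3]=1 (border 'c')
j=4 s[j]='a': π[4]=2 (border 'ca')
j=5 s[j]='c': π[5]=3 (border 'cac')
j=6 s[j]='a': k: 3→1; π[6]=2 (border 'ca')
j=7 s[j]='c': π[7]=3 (border 'cac')
j=8 s[j]='b': k: 3→1→0; π[8]=0 (border '')
j=9 s[j]='a': π[9]=0 (border '')
j=10 s[j]='a': π[10]=0 (border '')
j=11 s[j]='c': π[11]=1 (border 'c')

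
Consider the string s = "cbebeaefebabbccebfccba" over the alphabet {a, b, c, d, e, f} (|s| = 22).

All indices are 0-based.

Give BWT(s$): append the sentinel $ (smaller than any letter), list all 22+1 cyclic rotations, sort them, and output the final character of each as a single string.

rank  rotation                 last
    0  $cbebeaefebabbccebfccba  a
    1  a$cbebeaefebabbccebfccb  b
    2  abbccebfccba$cbebeaefeb  b
    3  aefebabbccebfccba$cbebe  e
    4  ba$cbebeaefebabbccebfcc  c
    5  babbccebfccba$cbebeaefe  e
    6  bbccebfccba$cbebeaefeba  a
    7  bccebfccba$cbebeaefebab  b
    8  beaefebabbccebfccba$cbe  e
    9  bebeaefebabbccebfccba$c  c
   10  bfccba$cbebeaefebabbcce  e
   11  cba$cbebeaefebabbccebfc  c
   12  cbebeaefebabbccebfccba$  $
   13  ccba$cbebeaefebabbccebf  f
   14  ccebfccba$cbebeaefebabb  b
   15  cebfccba$cbebeaefebabbc  c
   16  eaefebabbccebfccba$cbeb  b
   17  ebabbccebfccba$cbebeaef  f
   18  ebeaefebabbccebfccba$cb  b
   19  ebfccba$cbebeaefebabbcc  c
   20  efebabbccebfccba$cbebea  a
   21  fccba$cbebeaefebabbcceb  b
   22  febabbccebfccba$cbebeae  e

abbeceabecec$fbcbfbcabe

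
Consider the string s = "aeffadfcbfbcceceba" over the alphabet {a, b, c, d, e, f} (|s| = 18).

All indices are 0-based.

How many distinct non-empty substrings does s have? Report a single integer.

rank→(start, suffix):
  0 → (17, 'a')
  1 → (4, 'adfcbfbcceceba')
  2 → (0, 'aeffadfcbfbcceceba')
  3 → (16, 'ba')
  4 → (10, 'bcceceba')
  5 → (8, 'bfbcceceba')
  6 → (7, 'cbfbcceceba')
  7 → (11, 'cceceba')
  8 → (14, 'ceba')
  9 → (12, 'ceceba')
  10 → (5, 'dfcbfbcceceba')
  11 → (15, 'eba')
  12 → (13, 'eceba')
  13 → (1, 'effadfcbfbcceceba')
  14 → (3, 'fadfcbfbcceceba')
  15 → (9, 'fbcceceba')
  16 → (6, 'fcbfbcceceba')
  17 → (2, 'ffadfcbfbcceceba')

SA = [17, 4, 0, 16, 10, 8, 7, 11, 14, 12, 5, 15, 13, 1, 3, 9, 6, 2]
i: (SA[i-1],SA[i]) lcp shared
  1: (17,4) 1 'a'
  2: (4,0) 1 'a'
  3: (0,16) 0 ''
  4: (16,10) 1 'b'
  5: (10,8) 1 'b'
  6: (8,7) 0 ''
  7: (7,11) 1 'c'
  8: (11,14) 1 'c'
  9: (14,12) 2 'ce'
  10: (12,5) 0 ''
  11: (5,15) 0 ''
  12: (15,13) 1 'e'
  13: (13,1) 1 'e'
  14: (1,3) 0 ''
  15: (3,9) 1 'f'
  16: (9,6) 1 'f'
  17: (6,2) 1 'f'

n(n+1)/2 = 18·19/2 = 171
Σ LCP = 0 + 1 + 1 + 0 + 1 + 1 + 0 + 1 + 1 + 2 + 0 + 0 + 1 + 1 + 0 + 1 + 1 + 1 = 13
distinct = 171 − 13 = 158

158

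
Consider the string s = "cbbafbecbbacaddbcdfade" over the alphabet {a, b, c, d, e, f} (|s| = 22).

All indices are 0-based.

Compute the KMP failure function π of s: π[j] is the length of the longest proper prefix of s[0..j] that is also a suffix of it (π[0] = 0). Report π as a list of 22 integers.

[0, 0, 0, 0, 0, 0, 0, 1, 2, 3, 4, 1, 0, 0, 0, 0, 1, 0, 0, 0, 0, 0]

π[0] = 0
j=1 s[j]='b': π[1]=0 (border '')
j=2 s[j]='b': π[2]=0 (border '')
j=3 s[j]='a': π[3]=0 (border '')
j=4 s[j]='f': π[4]=0 (border '')
j=5 s[j]='b': π[5]=0 (border '')
j=6 s[j]='e': π[6]=0 (border '')
j=7 s[j]='c': π[7]=1 (border 'c')
j=8 s[j]='b': π[8]=2 (border 'cb')
j=9 s[j]='b': π[9]=3 (border 'cbb')
j=10 s[j]='a': π[10]=4 (border 'cbba')
j=11 s[j]='c': k: 4→0; π[11]=1 (border 'c')
j=12 s[j]='a': k: 1→0; π[12]=0 (border '')
j=13 s[j]='d': π[13]=0 (border '')
j=14 s[j]='d': π[14]=0 (border '')
j=15 s[j]='b': π[15]=0 (border '')
j=16 s[j]='c': π[16]=1 (border 'c')
j=17 s[j]='d': k: 1→0; π[17]=0 (border '')
j=18 s[j]='f': π[18]=0 (border '')
j=19 s[j]='a': π[19]=0 (border '')
j=20 s[j]='d': π[20]=0 (border '')
j=21 s[j]='e': π[21]=0 (border '')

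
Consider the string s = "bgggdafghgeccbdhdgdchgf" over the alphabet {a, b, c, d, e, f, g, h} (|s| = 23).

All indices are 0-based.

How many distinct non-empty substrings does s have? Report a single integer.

rank | idx | suffix
   0 |   5 | afghgeccbdhdgdchgf
   1 |  13 | bdhdgdchgf
   2 |   0 | bgggdafghgeccbdhdgdchgf
   3 |  12 | cbdhdgdchgf
   4 |  11 | ccbdhdgdchgf
   5 |  19 | chgf
   6 |   4 | dafghgeccbdhdgdchgf
   7 |  18 | dchgf
   8 |  16 | dgdchgf
   9 |  14 | dhdgdchgf
  10 |  10 | eccbdhdgdchgf
  11 |  22 | f
  12 |   6 | fghgeccbdhdgdchgf
  13 |   3 | gdafghgeccbdhdgdchgf
  14 |  17 | gdchgf
  15 |   9 | geccbdhdgdchgf
  16 |  21 | gf
  17 |   2 | ggdafghgeccbdhdgdchgf
  18 |   1 | gggdafghgeccbdhdgdchgf
  19 |   7 | ghgeccbdhdgdchgf
  20 |  15 | hdgdchgf
  21 |   8 | hgeccbdhdgdchgf
  22 |  20 | hgf

SA = [5, 13, 0, 12, 11, 19, 4, 18, 16, 14, 10, 22, 6, 3, 17, 9, 21, 2, 1, 7, 15, 8, 20]
[i] adj suffixes → lcp
  [1] 5/13 → 0 ('')
  [2] 13/0 → 1 ('b')
  [3] 0/12 → 0 ('')
  [4] 12/11 → 1 ('c')
  [5] 11/19 → 1 ('c')
  [6] 19/4 → 0 ('')
  [7] 4/18 → 1 ('d')
  [8] 18/16 → 1 ('d')
  [9] 16/14 → 1 ('d')
  [10] 14/10 → 0 ('')
  [11] 10/22 → 0 ('')
  [12] 22/6 → 1 ('f')
  [13] 6/3 → 0 ('')
  [14] 3/17 → 2 ('gd')
  [15] 17/9 → 1 ('g')
  [16] 9/21 → 1 ('g')
  [17] 21/2 → 1 ('g')
  [18] 2/1 → 2 ('gg')
  [19] 1/7 → 1 ('g')
  [20] 7/15 → 0 ('')
  [21] 15/8 → 1 ('h')
  [22] 8/20 → 2 ('hg')

n(n+1)/2 = 23·24/2 = 276
Σ LCP = 0 + 0 + 1 + 0 + 1 + 1 + 0 + 1 + 1 + 1 + 0 + 0 + 1 + 0 + 2 + 1 + 1 + 1 + 2 + 1 + 0 + 1 + 2 = 18
distinct = 276 − 18 = 258

258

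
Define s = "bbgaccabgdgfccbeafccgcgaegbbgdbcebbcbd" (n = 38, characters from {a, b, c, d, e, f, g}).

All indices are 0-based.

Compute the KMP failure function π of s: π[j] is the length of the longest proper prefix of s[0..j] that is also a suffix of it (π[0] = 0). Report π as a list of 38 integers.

[0, 1, 0, 0, 0, 0, 0, 1, 0, 0, 0, 0, 0, 0, 1, 0, 0, 0, 0, 0, 0, 0, 0, 0, 0, 0, 1, 2, 3, 0, 1, 0, 0, 1, 2, 0, 1, 0]

π[0] = 0
j=1 s[j]='b': π[1]=1 (border 'b')
j=2 s[j]='g': k: 1→0; π[2]=0 (border '')
j=3 s[j]='a': π[3]=0 (border '')
j=4 s[j]='c': π[4]=0 (border '')
j=5 s[j]='c': π[5]=0 (border '')
j=6 s[j]='a': π[6]=0 (border '')
j=7 s[j]='b': π[7]=1 (border 'b')
j=8 s[j]='g': k: 1→0; π[8]=0 (border '')
j=9 s[j]='d': π[9]=0 (border '')
j=10 s[j]='g': π[10]=0 (border '')
j=11 s[j]='f': π[11]=0 (border '')
j=12 s[j]='c': π[12]=0 (border '')
j=13 s[j]='c': π[13]=0 (border '')
j=14 s[j]='b': π[14]=1 (border 'b')
j=15 s[j]='e': k: 1→0; π[15]=0 (border '')
j=16 s[j]='a': π[16]=0 (border '')
j=17 s[j]='f': π[17]=0 (border '')
j=18 s[j]='c': π[18]=0 (border '')
j=19 s[j]='c': π[19]=0 (border '')
j=20 s[j]='g': π[20]=0 (border '')
j=21 s[j]='c': π[21]=0 (border '')
j=22 s[j]='g': π[22]=0 (border '')
j=23 s[j]='a': π[23]=0 (border '')
j=24 s[j]='e': π[24]=0 (border '')
j=25 s[j]='g': π[25]=0 (border '')
j=26 s[j]='b': π[26]=1 (border 'b')
j=27 s[j]='b': π[27]=2 (border 'bb')
j=28 s[j]='g': π[28]=3 (border 'bbg')
j=29 s[j]='d': k: 3→0; π[29]=0 (border '')
j=30 s[j]='b': π[30]=1 (border 'b')
j=31 s[j]='c': k: 1→0; π[31]=0 (border '')
j=32 s[j]='e': π[32]=0 (border '')
j=33 s[j]='b': π[33]=1 (border 'b')
j=34 s[j]='b': π[34]=2 (border 'bb')
j=35 s[j]='c': k: 2→1→0; π[35]=0 (border '')
j=36 s[j]='b': π[36]=1 (border 'b')
j=37 s[j]='d': k: 1→0; π[37]=0 (border '')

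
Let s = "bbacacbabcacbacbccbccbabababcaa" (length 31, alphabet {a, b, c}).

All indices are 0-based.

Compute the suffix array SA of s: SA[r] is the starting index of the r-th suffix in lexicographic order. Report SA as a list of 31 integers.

[30, 29, 22, 24, 26, 7, 2, 4, 10, 13, 21, 23, 25, 6, 1, 12, 0, 27, 8, 18, 15, 28, 3, 9, 20, 5, 11, 17, 14, 19, 16]

sorted suffixes:
  #0 SA[0]=30  'a'
  #1 SA[1]=29  'aa'
  #2 SA[2]=22  'abababcaa'
  #3 SA[3]=24  'ababcaa'
  #4 SA[4]=26  'abcaa'
  #5 SA[5]=7  'abcacbacbccbccbabababcaa'
  #6 SA[6]=2  'acacbabcacbacbccbccbabababcaa'
  #7 SA[7]=4  'acbabcacbacbccbccbabababcaa'
  #8 SA[8]=10  'acbacbccbccbabababcaa'
  #9 SA[9]=13  'acbccbccbabababcaa'
  #10 SA[10]=21  'babababcaa'
  #11 SA[11]=23  'bababcaa'
  #12 SA[12]=25  'babcaa'
  #13 SA[13]=6  'babcacbacbccbccbabababcaa'
  #14 SA[14]=1  'bacacbabcacbacbccbccbabababcaa'
  #15 SA[15]=12  'bacbccbccbabababcaa'
  #16 SA[16]=0  'bbacacbabcacbacbccbccbabababcaa'
  #17 SA[17]=27  'bcaa'
  #18 SA[18]=8  'bcacbacbccbccbabababcaa'
  #19 SA[19]=18  'bccbabababcaa'
  #20 SA[20]=15  'bccbccbabababcaa'
  #21 SA[21]=28  'caa'
  #22 SA[22]=3  'cacbabcacbacbccbccbabababcaa'
  #23 SA[23]=9  'cacbacbccbccbabababcaa'
  #24 SA[24]=20  'cbabababcaa'
  #25 SA[25]=5  'cbabcacbacbccbccbabababcaa'
  #26 SA[26]=11  'cbacbccbccbabababcaa'
  #27 SA[27]=17  'cbccbabababcaa'
  #28 SA[28]=14  'cbccbccbabababcaa'
  #29 SA[29]=19  'ccbabababcaa'
  #30 SA[30]=16  'ccbccbabababcaa'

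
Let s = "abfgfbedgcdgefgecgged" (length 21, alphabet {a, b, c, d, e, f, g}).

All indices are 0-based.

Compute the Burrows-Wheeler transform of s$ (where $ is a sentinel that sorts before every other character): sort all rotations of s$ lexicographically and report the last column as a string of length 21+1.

d$fageeecggbggebdfgdfc

rank  rotation                last
    0  $abfgfbedgcdgefgecgged  d
    1  abfgfbedgcdgefgecgged$  $
    2  bedgcdgefgecgged$abfgf  f
    3  bfgfbedgcdgefgecgged$a  a
    4  cdgefgecgged$abfgfbedg  g
    5  cgged$abfgfbedgcdgefge  e
    6  d$abfgfbedgcdgefgecgge  e
    7  dgcdgefgecgged$abfgfbe  e
    8  dgefgecgged$abfgfbedgc  c
    9  ecgged$abfgfbedgcdgefg  g
   10  ed$abfgfbedgcdgefgecgg  g
   11  edgcdgefgecgged$abfgfb  b
   12  efgecgged$abfgfbedgcdg  g
   13  fbedgcdgefgecgged$abfg  g
   14  fgecgged$abfgfbedgcdge  e
   15  fgfbedgcdgefgecgged$ab  b
   16  gcdgefgecgged$abfgfbed  d
   17  gecgged$abfgfbedgcdgef  f
   18  ged$abfgfbedgcdgefgecg  g
   19  gefgecgged$abfgfbedgcd  d
   20  gfbedgcdgefgecgged$abf  f
   21  gged$abfgfbedgcdgefgec  c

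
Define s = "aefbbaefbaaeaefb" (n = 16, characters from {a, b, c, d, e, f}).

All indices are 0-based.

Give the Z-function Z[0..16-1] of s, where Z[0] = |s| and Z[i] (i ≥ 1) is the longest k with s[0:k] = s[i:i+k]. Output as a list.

[16, 0, 0, 0, 0, 4, 0, 0, 0, 1, 2, 0, 4, 0, 0, 0]

Z[0]=16
i=1: fresh scan; Z[1]=0
i=2: fresh scan; Z[2]=0
i=3: fresh scan; Z[3]=0
i=4: fresh scan; Z[4]=0
i=5: fresh scan; Z[5]=4 grow→box=[5,9)
i=6: min(r-i=3, Z[1]=0)=0; Z[6]=0
i=7: min(r-i=2, Z[2]=0)=0; Z[7]=0
i=8: min(r-i=1, Z[3]=0)=0; Z[8]=0
i=9: fresh scan; Z[9]=1 grow→box=[9,10)
i=10: fresh scan; Z[10]=2 grow→box=[10,12)
i=11: min(r-i=1, Z[1]=0)=0; Z[11]=0
i=12: fresh scan; Z[12]=4 grow→box=[12,16)
i=13: min(r-i=3, Z[1]=0)=0; Z[13]=0
i=14: min(r-i=2, Z[2]=0)=0; Z[14]=0
i=15: min(r-i=1, Z[3]=0)=0; Z[15]=0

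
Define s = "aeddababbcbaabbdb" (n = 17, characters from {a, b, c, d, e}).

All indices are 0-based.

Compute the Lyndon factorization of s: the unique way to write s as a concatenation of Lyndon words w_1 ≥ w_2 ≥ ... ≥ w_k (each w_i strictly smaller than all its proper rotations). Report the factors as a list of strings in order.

["aedd", "ababbcb", "aabbdb"]

emit factor 1: 'aedd' (i=0, period=4)
emit factor 2: 'ababbcb' (i=4, period=7)
emit factor 3: 'aabbdb' (i=11, period=6)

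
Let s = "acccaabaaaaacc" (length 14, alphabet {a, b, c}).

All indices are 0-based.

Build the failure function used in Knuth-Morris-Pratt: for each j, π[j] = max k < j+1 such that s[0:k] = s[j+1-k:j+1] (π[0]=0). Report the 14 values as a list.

π[0] = 0
j=1 s[j]='c': π[1]=0 (border '')
j=2 s[j]='c': π[2]=0 (border '')
j=3 s[j]='c': π[3]=0 (border '')
j=4 s[j]='a': π[4]=1 (border 'a')
j=5 s[j]='a': k: 1→0; π[5]=1 (border 'a')
j=6 s[j]='b': k: 1→0; π[6]=0 (border '')
j=7 s[j]='a': π[7]=1 (border 'a')
j=8 s[j]='a': k: 1→0; π[8]=1 (border 'a')
j=9 s[j]='a': k: 1→0; π[9]=1 (border 'a')
j=10 s[j]='a': k: 1→0; π[10]=1 (border 'a')
j=11 s[j]='a': k: 1→0; π[11]=1 (border 'a')
j=12 s[j]='c': π[12]=2 (border 'ac')
j=13 s[j]='c': π[13]=3 (border 'acc')

[0, 0, 0, 0, 1, 1, 0, 1, 1, 1, 1, 1, 2, 3]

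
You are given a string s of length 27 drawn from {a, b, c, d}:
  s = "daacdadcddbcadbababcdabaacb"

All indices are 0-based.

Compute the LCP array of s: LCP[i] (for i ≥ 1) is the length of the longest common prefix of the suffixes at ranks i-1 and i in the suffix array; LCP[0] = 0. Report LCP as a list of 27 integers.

[0, 3, 1, 3, 2, 1, 2, 1, 2, 0, 1, 2, 3, 1, 2, 0, 1, 1, 3, 2, 0, 2, 2, 1, 2, 1, 1]

sorted suffixes:
  #0 SA[0]=23  'aacb'
  #1 SA[1]=1  'aacdadcddbcadbababcdabaacb'
  #2 SA[2]=21  'abaacb'
  #3 SA[3]=15  'ababcdabaacb'
  #4 SA[4]=17  'abcdabaacb'
  #5 SA[5]=24  'acb'
  #6 SA[6]=2  'acdadcddbcadbababcdabaacb'
  #7 SA[7]=12  'adbababcdabaacb'
  #8 SA[8]=5  'adcddbcadbababcdabaacb'
  #9 SA[9]=26  'b'
  #10 SA[10]=22  'baacb'
  #11 SA[11]=14  'bababcdabaacb'
  #12 SA[12]=16  'babcdabaacb'
  #13 SA[13]=10  'bcadbababcdabaacb'
  #14 SA[14]=18  'bcdabaacb'
  #15 SA[15]=11  'cadbababcdabaacb'
  #16 SA[16]=25  'cb'
  #17 SA[17]=19  'cdabaacb'
  #18 SA[18]=3  'cdadcddbcadbababcdabaacb'
  #19 SA[19]=7  'cddbcadbababcdabaacb'
  #20 SA[20]=0  'daacdadcddbcadbababcdabaacb'
  #21 SA[21]=20  'dabaacb'
  #22 SA[22]=4  'dadcddbcadbababcdabaacb'
  #23 SA[23]=13  'dbababcdabaacb'
  #24 SA[24]=9  'dbcadbababcdabaacb'
  #25 SA[25]=6  'dcddbcadbababcdabaacb'
  #26 SA[26]=8  'ddbcadbababcdabaacb'

SA = [23, 1, 21, 15, 17, 24, 2, 12, 5, 26, 22, 14, 16, 10, 18, 11, 25, 19, 3, 7, 0, 20, 4, 13, 9, 6, 8]
rank  pair      lcp
   1  s[23:],s[1:]  3  'aac'
   2  s[1:],s[21:]  1  'a'
   3  s[21:],s[15:]  3  'aba'
   4  s[15:],s[17:]  2  'ab'
   5  s[17:],s[24:]  1  'a'
   6  s[24:],s[2:]  2  'ac'
   7  s[2:],s[12:]  1  'a'
   8  s[12:],s[5:]  2  'ad'
   9  s[5:],s[26:]  0  ''
  10  s[26:],s[22:]  1  'b'
  11  s[22:],s[14:]  2  'ba'
  12  s[14:],s[16:]  3  'bab'
  13  s[16:],s[10:]  1  'b'
  14  s[10:],s[18:]  2  'bc'
  15  s[18:],s[11:]  0  ''
  16  s[11:],s[25:]  1  'c'
  17  s[25:],s[19:]  1  'c'
  18  s[19:],s[3:]  3  'cda'
  19  s[3:],s[7:]  2  'cd'
  20  s[7:],s[0:]  0  ''
  21  s[0:],s[20:]  2  'da'
  22  s[20:],s[4:]  2  'da'
  23  s[4:],s[13:]  1  'd'
  24  s[13:],s[9:]  2  'db'
  25  s[9:],s[6:]  1  'd'
  26  s[6:],s[8:]  1  'd'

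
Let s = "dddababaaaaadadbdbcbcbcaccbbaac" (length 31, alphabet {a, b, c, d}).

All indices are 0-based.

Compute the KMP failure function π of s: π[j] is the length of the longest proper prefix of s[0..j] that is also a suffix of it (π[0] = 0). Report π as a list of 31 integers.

π[0] = 0
j=1 s[j]='d': π[1]=1 (border 'd')
j=2 s[j]='d': π[2]=2 (border 'dd')
j=3 s[j]='a': k: 2→1→0; π[3]=0 (border '')
j=4 s[j]='b': π[4]=0 (border '')
j=5 s[j]='a': π[5]=0 (border '')
j=6 s[j]='b': π[6]=0 (border '')
j=7 s[j]='a': π[7]=0 (border '')
j=8 s[j]='a': π[8]=0 (border '')
j=9 s[j]='a': π[9]=0 (border '')
j=10 s[j]='a': π[10]=0 (border '')
j=11 s[j]='a': π[11]=0 (border '')
j=12 s[j]='d': π[12]=1 (border 'd')
j=13 s[j]='a': k: 1→0; π[13]=0 (border '')
j=14 s[j]='d': π[14]=1 (border 'd')
j=15 s[j]='b': k: 1→0; π[15]=0 (border '')
j=16 s[j]='d': π[16]=1 (border 'd')
j=17 s[j]='b': k: 1→0; π[17]=0 (border '')
j=18 s[j]='c': π[18]=0 (border '')
j=19 s[j]='b': π[19]=0 (border '')
j=20 s[j]='c': π[20]=0 (border '')
j=21 s[j]='b': π[21]=0 (border '')
j=22 s[j]='c': π[22]=0 (border '')
j=23 s[j]='a': π[23]=0 (border '')
j=24 s[j]='c': π[24]=0 (border '')
j=25 s[j]='c': π[25]=0 (border '')
j=26 s[j]='b': π[26]=0 (border '')
j=27 s[j]='b': π[27]=0 (border '')
j=28 s[j]='a': π[28]=0 (border '')
j=29 s[j]='a': π[29]=0 (border '')
j=30 s[j]='c': π[30]=0 (border '')

[0, 1, 2, 0, 0, 0, 0, 0, 0, 0, 0, 0, 1, 0, 1, 0, 1, 0, 0, 0, 0, 0, 0, 0, 0, 0, 0, 0, 0, 0, 0]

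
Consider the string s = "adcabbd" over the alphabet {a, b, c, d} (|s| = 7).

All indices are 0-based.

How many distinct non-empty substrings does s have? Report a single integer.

25

sorted suffixes:
  #0 SA[0]=3  'abbd'
  #1 SA[1]=0  'adcabbd'
  #2 SA[2]=4  'bbd'
  #3 SA[3]=5  'bd'
  #4 SA[4]=2  'cabbd'
  #5 SA[5]=6  'd'
  #6 SA[6]=1  'dcabbd'

SA = [3, 0, 4, 5, 2, 6, 1]
rank  pair      lcp
   1  s[3:],s[0:]  1  'a'
   2  s[0:],s[4:]  0  ''
   3  s[4:],s[5:]  1  'b'
   4  s[5:],s[2:]  0  ''
   5  s[2:],s[6:]  0  ''
   6  s[6:],s[1:]  1  'd'

n(n+1)/2 = 7·8/2 = 28
Σ LCP = 0 + 1 + 0 + 1 + 0 + 0 + 1 = 3
distinct = 28 − 3 = 25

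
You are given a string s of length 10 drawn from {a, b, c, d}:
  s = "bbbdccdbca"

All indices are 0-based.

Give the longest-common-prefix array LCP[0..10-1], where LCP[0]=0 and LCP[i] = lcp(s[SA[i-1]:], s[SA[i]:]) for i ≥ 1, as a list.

rank→(start, suffix):
  0 → (9, 'a')
  1 → (0, 'bbbdccdbca')
  2 → (1, 'bbdccdbca')
  3 → (7, 'bca')
  4 → (2, 'bdccdbca')
  5 → (8, 'ca')
  6 → (4, 'ccdbca')
  7 → (5, 'cdbca')
  8 → (6, 'dbca')
  9 → (3, 'dccdbca')

SA = [9, 0, 1, 7, 2, 8, 4, 5, 6, 3]
i: (SA[i-1],SA[i]) lcp shared
  1: (9,0) 0 ''
  2: (0,1) 2 'bb'
  3: (1,7) 1 'b'
  4: (7,2) 1 'b'
  5: (2,8) 0 ''
  6: (8,4) 1 'c'
  7: (4,5) 1 'c'
  8: (5,6) 0 ''
  9: (6,3) 1 'd'

[0, 0, 2, 1, 1, 0, 1, 1, 0, 1]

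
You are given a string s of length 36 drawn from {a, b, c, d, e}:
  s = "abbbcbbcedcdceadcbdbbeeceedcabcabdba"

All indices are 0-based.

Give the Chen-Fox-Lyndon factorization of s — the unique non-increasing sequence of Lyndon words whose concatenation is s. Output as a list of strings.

["abbbcbbcedcdceadcbdbbeeceedcabcabdb", "a"]

emit factor 1: 'abbbcbbcedcdceadcbdbbeeceedcabcabdb' (i=0, period=35)
emit factor 2: 'a' (i=35, period=1)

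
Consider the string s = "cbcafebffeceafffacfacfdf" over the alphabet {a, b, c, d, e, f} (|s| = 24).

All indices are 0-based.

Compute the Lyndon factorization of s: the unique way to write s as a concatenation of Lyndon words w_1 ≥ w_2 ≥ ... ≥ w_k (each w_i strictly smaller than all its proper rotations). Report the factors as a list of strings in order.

emit factor 1: 'c' (i=0, period=1)
emit factor 2: 'bc' (i=1, period=2)
emit factor 3: 'afebffeceafff' (i=3, period=13)
emit factor 4: 'acfacfdf' (i=16, period=8)

["c", "bc", "afebffeceafff", "acfacfdf"]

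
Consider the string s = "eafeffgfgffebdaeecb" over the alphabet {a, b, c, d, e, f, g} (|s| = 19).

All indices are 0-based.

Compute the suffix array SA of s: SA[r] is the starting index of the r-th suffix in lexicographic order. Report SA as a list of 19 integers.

rank | idx | suffix
   0 |  14 | aeecb
   1 |   1 | afeffgfgffebdaeecb
   2 |  18 | b
   3 |  12 | bdaeecb
   4 |  17 | cb
   5 |  13 | daeecb
   6 |   0 | eafeffgfgffebdaeecb
   7 |  11 | ebdaeecb
   8 |  16 | ecb
   9 |  15 | eecb
  10 |   3 | effgfgffebdaeecb
  11 |  10 | febdaeecb
  12 |   2 | feffgfgffebdaeecb
  13 |   9 | ffebdaeecb
  14 |   4 | ffgfgffebdaeecb
  15 |   7 | fgffebdaeecb
  16 |   5 | fgfgffebdaeecb
  17 |   8 | gffebdaeecb
  18 |   6 | gfgffebdaeecb

[14, 1, 18, 12, 17, 13, 0, 11, 16, 15, 3, 10, 2, 9, 4, 7, 5, 8, 6]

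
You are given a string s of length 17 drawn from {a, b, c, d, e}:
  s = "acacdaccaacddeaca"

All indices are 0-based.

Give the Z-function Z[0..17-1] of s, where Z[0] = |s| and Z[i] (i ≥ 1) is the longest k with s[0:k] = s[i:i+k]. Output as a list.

Z[0]=17
i=1: fresh scan; Z[1]=0
i=2: fresh scan; Z[2]=2 grow→box=[2,4)
i=3: min(r-i=1, Z[1]=0)=0; Z[3]=0
i=4: fresh scan; Z[4]=0
i=5: fresh scan; Z[5]=2 grow→box=[5,7)
i=6: min(r-i=1, Z[1]=0)=0; Z[6]=0
i=7: fresh scan; Z[7]=0
i=8: fresh scan; Z[8]=1 grow→box=[8,9)
i=9: fresh scan; Z[9]=2 grow→box=[9,11)
i=10: min(r-i=1, Z[1]=0)=0; Z[10]=0
i=11: fresh scan; Z[11]=0
i=12: fresh scan; Z[12]=0
i=13: fresh scan; Z[13]=0
i=14: fresh scan; Z[14]=3 grow→box=[14,17)
i=15: min(r-i=2, Z[1]=0)=0; Z[15]=0
i=16: min(r-i=1, Z[2]=2)=1; Z[16]=1

[17, 0, 2, 0, 0, 2, 0, 0, 1, 2, 0, 0, 0, 0, 3, 0, 1]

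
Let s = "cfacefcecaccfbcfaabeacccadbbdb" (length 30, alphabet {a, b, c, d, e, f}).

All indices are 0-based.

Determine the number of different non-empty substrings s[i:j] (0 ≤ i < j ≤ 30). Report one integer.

sorted suffixes:
  #0 SA[0]=16  'aabeacccadbbdb'
  #1 SA[1]=17  'abeacccadbbdb'
  #2 SA[2]=20  'acccadbbdb'
  #3 SA[3]=9  'accfbcfaabeacccadbbdb'
  #4 SA[4]=2  'acefcecaccfbcfaabeacccadbbdb'
  #5 SA[5]=24  'adbbdb'
  #6 SA[6]=29  'b'
  #7 SA[7]=26  'bbdb'
  #8 SA[8]=13  'bcfaabeacccadbbdb'
  #9 SA[9]=27  'bdb'
  #10 SA[10]=18  'beacccadbbdb'
  #11 SA[11]=8  'caccfbcfaabeacccadbbdb'
  #12 SA[12]=23  'cadbbdb'
  #13 SA[13]=22  'ccadbbdb'
  #14 SA[14]=21  'cccadbbdb'
  #15 SA[15]=10  'ccfbcfaabeacccadbbdb'
  #16 SA[16]=6  'cecaccfbcfaabeacccadbbdb'
  #17 SA[17]=3  'cefcecaccfbcfaabeacccadbbdb'
  #18 SA[18]=14  'cfaabeacccadbbdb'
  #19 SA[19]=0  'cfacefcecaccfbcfaabeacccadbbdb'
  #20 SA[20]=11  'cfbcfaabeacccadbbdb'
  #21 SA[21]=28  'db'
  #22 SA[22]=25  'dbbdb'
  #23 SA[23]=19  'eacccadbbdb'
  #24 SA[24]=7  'ecaccfbcfaabeacccadbbdb'
  #25 SA[25]=4  'efcecaccfbcfaabeacccadbbdb'
  #26 SA[26]=15  'faabeacccadbbdb'
  #27 SA[27]=1  'facefcecaccfbcfaabeacccadbbdb'
  #28 SA[28]=12  'fbcfaabeacccadbbdb'
  #29 SA[29]=5  'fcecaccfbcfaabeacccadbbdb'

SA = [16, 17, 20, 9, 2, 24, 29, 26, 13, 27, 18, 8, 23, 22, 21, 10, 6, 3, 14, 0, 11, 28, 25, 19, 7, 4, 15, 1, 12, 5]
i: (SA[i-1],SA[i]) lcp shared
  1: (16,17) 1 'a'
  2: (17,20) 1 'a'
  3: (20,9) 3 'acc'
  4: (9,2) 2 'ac'
  5: (2,24) 1 'a'
  6: (24,29) 0 ''
  7: (29,26) 1 'b'
  8: (26,13) 1 'b'
  9: (13,27) 1 'b'
  10: (27,18) 1 'b'
  11: (18,8) 0 ''
  12: (8,23) 2 'ca'
  13: (23,22) 1 'c'
  14: (22,21) 2 'cc'
  15: (21,10) 2 'cc'
  16: (10,6) 1 'c'
  17: (6,3) 2 'ce'
  18: (3,14) 1 'c'
  19: (14,0) 3 'cfa'
  20: (0,11) 2 'cf'
  21: (11,28) 0 ''
  22: (28,25) 2 'db'
  23: (25,19) 0 ''
  24: (19,7) 1 'e'
  25: (7,4) 1 'e'
  26: (4,15) 0 ''
  27: (15,1) 2 'fa'
  28: (1,12) 1 'f'
  29: (12,5) 1 'f'

n(n+1)/2 = 30·31/2 = 465
Σ LCP = 0 + 1 + 1 + 3 + 2 + 1 + 0 + 1 + 1 + 1 + 1 + 0 + 2 + 1 + 2 + 2 + 1 + 2 + 1 + 3 + 2 + 0 + 2 + 0 + 1 + 1 + 0 + 2 + 1 + 1 = 36
distinct = 465 − 36 = 429

429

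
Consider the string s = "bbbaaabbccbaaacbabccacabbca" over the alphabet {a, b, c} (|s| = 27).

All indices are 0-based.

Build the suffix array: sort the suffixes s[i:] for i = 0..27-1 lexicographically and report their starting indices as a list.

[26, 3, 11, 4, 12, 22, 5, 16, 20, 13, 2, 10, 15, 1, 0, 23, 6, 24, 17, 7, 25, 21, 19, 9, 14, 18, 8]

rank→(start, suffix):
  0 → (26, 'a')
  1 → (3, 'aaabbccbaaacbabccacabbca')
  2 → (11, 'aaacbabccacabbca')
  3 → (4, 'aabbccbaaacbabccacabbca')
  4 → (12, 'aacbabccacabbca')
  5 → (22, 'abbca')
  6 → (5, 'abbccbaaacbabccacabbca')
  7 → (16, 'abccacabbca')
  8 → (20, 'acabbca')
  9 → (13, 'acbabccacabbca')
  10 → (2, 'baaabbccbaaacbabccacabbca')
  11 → (10, 'baaacbabccacabbca')
  12 → (15, 'babccacabbca')
  13 → (1, 'bbaaabbccbaaacbabccacabbca')
  14 → (0, 'bbbaaabbccbaaacbabccacabbca')
  15 → (23, 'bbca')
  16 → (6, 'bbccbaaacbabccacabbca')
  17 → (24, 'bca')
  18 → (17, 'bccacabbca')
  19 → (7, 'bccbaaacbabccacabbca')
  20 → (25, 'ca')
  21 → (21, 'cabbca')
  22 → (19, 'cacabbca')
  23 → (9, 'cbaaacbabccacabbca')
  24 → (14, 'cbabccacabbca')
  25 → (18, 'ccacabbca')
  26 → (8, 'ccbaaacbabccacabbca')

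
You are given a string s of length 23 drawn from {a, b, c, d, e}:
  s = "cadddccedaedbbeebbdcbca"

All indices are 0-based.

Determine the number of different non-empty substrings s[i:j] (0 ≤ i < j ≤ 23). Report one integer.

rank→(start, suffix):
  0 → (22, 'a')
  1 → (1, 'adddccedaedbbeebbdcbca')
  2 → (9, 'aedbbeebbdcbca')
  3 → (16, 'bbdcbca')
  4 → (12, 'bbeebbdcbca')
  5 → (20, 'bca')
  6 → (17, 'bdcbca')
  7 → (13, 'beebbdcbca')
  8 → (21, 'ca')
  9 → (0, 'cadddccedaedbbeebbdcbca')
  10 → (19, 'cbca')
  11 → (5, 'ccedaedbbeebbdcbca')
  12 → (6, 'cedaedbbeebbdcbca')
  13 → (8, 'daedbbeebbdcbca')
  14 → (11, 'dbbeebbdcbca')
  15 → (18, 'dcbca')
  16 → (4, 'dccedaedbbeebbdcbca')
  17 → (3, 'ddccedaedbbeebbdcbca')
  18 → (2, 'dddccedaedbbeebbdcbca')
  19 → (15, 'ebbdcbca')
  20 → (7, 'edaedbbeebbdcbca')
  21 → (10, 'edbbeebbdcbca')
  22 → (14, 'eebbdcbca')

SA = [22, 1, 9, 16, 12, 20, 17, 13, 21, 0, 19, 5, 6, 8, 11, 18, 4, 3, 2, 15, 7, 10, 14]
rank  pair      lcp
   1  s[22:],s[1:]  1  'a'
   2  s[1:],s[9:]  1  'a'
   3  s[9:],s[16:]  0  ''
   4  s[16:],s[12:]  2  'bb'
   5  s[12:],s[20:]  1  'b'
   6  s[20:],s[17:]  1  'b'
   7  s[17:],s[13:]  1  'b'
   8  s[13:],s[21:]  0  ''
   9  s[21:],s[0:]  2  'ca'
  10  s[0:],s[19:]  1  'c'
  11  s[19:],s[5:]  1  'c'
  12  s[5:],s[6:]  1  'c'
  13  s[6:],s[8:]  0  ''
  14  s[8:],s[11:]  1  'd'
  15  s[11:],s[18:]  1  'd'
  16  s[18:],s[4:]  2  'dc'
  17  s[4:],s[3:]  1  'd'
  18  s[3:],s[2:]  2  'dd'
  19  s[2:],s[15:]  0  ''
  20  s[15:],s[7:]  1  'e'
  21  s[7:],s[10:]  2  'ed'
  22  s[10:],s[14:]  1  'e'

n(n+1)/2 = 23·24/2 = 276
Σ LCP = 0 + 1 + 1 + 0 + 2 + 1 + 1 + 1 + 0 + 2 + 1 + 1 + 1 + 0 + 1 + 1 + 2 + 1 + 2 + 0 + 1 + 2 + 1 = 23
distinct = 276 − 23 = 253

253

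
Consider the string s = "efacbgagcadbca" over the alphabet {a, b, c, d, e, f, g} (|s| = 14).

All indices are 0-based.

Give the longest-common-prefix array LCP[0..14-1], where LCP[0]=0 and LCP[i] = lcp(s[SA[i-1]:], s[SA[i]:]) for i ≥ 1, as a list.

rank | idx | suffix
   0 |  13 | a
   1 |   2 | acbgagcadbca
   2 |   9 | adbca
   3 |   6 | agcadbca
   4 |  11 | bca
   5 |   4 | bgagcadbca
   6 |  12 | ca
   7 |   8 | cadbca
   8 |   3 | cbgagcadbca
   9 |  10 | dbca
  10 |   0 | efacbgagcadbca
  11 |   1 | facbgagcadbca
  12 |   5 | gagcadbca
  13 |   7 | gcadbca

SA = [13, 2, 9, 6, 11, 4, 12, 8, 3, 10, 0, 1, 5, 7]
i: (SA[i-1],SA[i]) lcp shared
  1: (13,2) 1 'a'
  2: (2,9) 1 'a'
  3: (9,6) 1 'a'
  4: (6,11) 0 ''
  5: (11,4) 1 'b'
  6: (4,12) 0 ''
  7: (12,8) 2 'ca'
  8: (8,3) 1 'c'
  9: (3,10) 0 ''
  10: (10,0) 0 ''
  11: (0,1) 0 ''
  12: (1,5) 0 ''
  13: (5,7) 1 'g'

[0, 1, 1, 1, 0, 1, 0, 2, 1, 0, 0, 0, 0, 1]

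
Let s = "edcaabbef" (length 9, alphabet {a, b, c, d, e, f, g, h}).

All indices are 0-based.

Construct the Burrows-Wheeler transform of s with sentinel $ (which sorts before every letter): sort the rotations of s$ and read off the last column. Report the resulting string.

fcaabde$be

rank  rotation    last
    0  $edcaabbef  f
    1  aabbef$edc  c
    2  abbef$edca  a
    3  bbef$edcaa  a
    4  bef$edcaab  b
    5  caabbef$ed  d
    6  dcaabbef$e  e
    7  edcaabbef$  $
    8  ef$edcaabb  b
    9  f$edcaabbe  e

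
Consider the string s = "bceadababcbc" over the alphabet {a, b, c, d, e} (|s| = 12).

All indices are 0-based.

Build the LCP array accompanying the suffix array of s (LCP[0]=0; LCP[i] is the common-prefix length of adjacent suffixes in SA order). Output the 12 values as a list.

[0, 2, 1, 0, 1, 2, 2, 0, 1, 1, 0, 0]

rank→(start, suffix):
  0 → (5, 'ababcbc')
  1 → (7, 'abcbc')
  2 → (3, 'adababcbc')
  3 → (6, 'babcbc')
  4 → (10, 'bc')
  5 → (8, 'bcbc')
  6 → (0, 'bceadababcbc')
  7 → (11, 'c')
  8 → (9, 'cbc')
  9 → (1, 'ceadababcbc')
  10 → (4, 'dababcbc')
  11 → (2, 'eadababcbc')

SA = [5, 7, 3, 6, 10, 8, 0, 11, 9, 1, 4, 2]
rank  pair      lcp
   1  s[5:],s[7:]  2  'ab'
   2  s[7:],s[3:]  1  'a'
   3  s[3:],s[6:]  0  ''
   4  s[6:],s[10:]  1  'b'
   5  s[10:],s[8:]  2  'bc'
   6  s[8:],s[0:]  2  'bc'
   7  s[0:],s[11:]  0  ''
   8  s[11:],s[9:]  1  'c'
   9  s[9:],s[1:]  1  'c'
  10  s[1:],s[4:]  0  ''
  11  s[4:],s[2:]  0  ''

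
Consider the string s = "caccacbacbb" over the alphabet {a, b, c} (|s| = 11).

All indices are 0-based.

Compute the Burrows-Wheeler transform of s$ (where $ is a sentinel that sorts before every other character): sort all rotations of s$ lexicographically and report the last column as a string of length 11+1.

rank  rotation      last
    0  $caccacbacbb  b
    1  acbacbb$cacc  c
    2  acbb$caccacb  b
    3  accacbacbb$c  c
    4  b$caccacbacb  b
    5  bacbb$caccac  c
    6  bb$caccacbac  c
    7  cacbacbb$cac  c
    8  caccacbacbb$  $
    9  cbacbb$cacca  a
   10  cbb$caccacba  a
   11  ccacbacbb$ca  a

bcbcbccc$aaa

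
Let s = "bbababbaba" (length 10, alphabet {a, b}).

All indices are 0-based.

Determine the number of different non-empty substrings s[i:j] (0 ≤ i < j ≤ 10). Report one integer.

34

sorted suffixes:
  #0 SA[0]=9  'a'
  #1 SA[1]=7  'aba'
  #2 SA[2]=2  'ababbaba'
  #3 SA[3]=4  'abbaba'
  #4 SA[4]=8  'ba'
  #5 SA[5]=6  'baba'
  #6 SA[6]=1  'bababbaba'
  #7 SA[7]=3  'babbaba'
  #8 SA[8]=5  'bbaba'
  #9 SA[9]=0  'bbababbaba'

SA = [9, 7, 2, 4, 8, 6, 1, 3, 5, 0]
[i] adj suffixes → lcp
  [1] 9/7 → 1 ('a')
  [2] 7/2 → 3 ('aba')
  [3] 2/4 → 2 ('ab')
  [4] 4/8 → 0 ('')
  [5] 8/6 → 2 ('ba')
  [6] 6/1 → 4 ('baba')
  [7] 1/3 → 3 ('bab')
  [8] 3/5 → 1 ('b')
  [9] 5/0 → 5 ('bbaba')

n(n+1)/2 = 10·11/2 = 55
Σ LCP = 0 + 1 + 3 + 2 + 0 + 2 + 4 + 3 + 1 + 5 = 21
distinct = 55 − 21 = 34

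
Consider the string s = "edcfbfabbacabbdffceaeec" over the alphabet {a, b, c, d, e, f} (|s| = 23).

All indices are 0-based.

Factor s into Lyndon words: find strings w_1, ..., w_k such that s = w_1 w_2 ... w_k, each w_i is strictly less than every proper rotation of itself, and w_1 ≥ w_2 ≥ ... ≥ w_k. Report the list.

["e", "d", "cf", "bf", "abbacabbdffceaeec"]

emit factor 1: 'e' (i=0, period=1)
emit factor 2: 'd' (i=1, period=1)
emit factor 3: 'cf' (i=2, period=2)
emit factor 4: 'bf' (i=4, period=2)
emit factor 5: 'abbacabbdffceaeec' (i=6, period=17)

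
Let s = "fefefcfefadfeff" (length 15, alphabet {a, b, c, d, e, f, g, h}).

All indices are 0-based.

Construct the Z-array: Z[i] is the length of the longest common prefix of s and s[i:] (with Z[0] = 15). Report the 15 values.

Z[0]=15
i=1: i≥r, start 0; Z[1]=0
i=2: i≥r, start 0; Z[2]=3 scan→box=[2,5)
i=3: min(r-i=2, Z[1]=0)=0; Z[3]=0
i=4: min(r-i=1, Z[2]=3)=1; Z[4]=1
i=5: i≥r, start 0; Z[5]=0
i=6: i≥r, start 0; Z[6]=3 scan→box=[6,9)
i=7: min(r-i=2, Z[1]=0)=0; Z[7]=0
i=8: min(r-i=1, Z[2]=3)=1; Z[8]=1
i=9: i≥r, start 0; Z[9]=0
i=10: i≥r, start 0; Z[10]=0
i=11: i≥r, start 0; Z[11]=3 scan→box=[11,14)
i=12: min(r-i=2, Z[1]=0)=0; Z[12]=0
i=13: min(r-i=1, Z[2]=3)=1; Z[13]=1
i=14: i≥r, start 0; Z[14]=1 scan→box=[14,15)

[15, 0, 3, 0, 1, 0, 3, 0, 1, 0, 0, 3, 0, 1, 1]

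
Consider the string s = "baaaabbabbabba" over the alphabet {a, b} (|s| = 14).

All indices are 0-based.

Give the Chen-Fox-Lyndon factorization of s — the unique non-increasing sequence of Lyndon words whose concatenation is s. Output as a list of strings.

["b", "aaaabbabbabb", "a"]

emit factor 1: 'b' (i=0, period=1)
emit factor 2: 'aaaabbabbabb' (i=1, period=12)
emit factor 3: 'a' (i=13, period=1)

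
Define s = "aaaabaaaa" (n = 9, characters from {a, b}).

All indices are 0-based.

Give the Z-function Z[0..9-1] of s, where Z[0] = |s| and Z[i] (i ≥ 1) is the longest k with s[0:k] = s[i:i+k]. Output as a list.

[9, 3, 2, 1, 0, 4, 3, 2, 1]

Z[0]=9
i=1: fresh scan; Z[1]=3 extend→box=[1,4)
i=2: min(r-i=2, Z[1]=3)=2; Z[2]=2
i=3: min(r-i=1, Z[2]=2)=1; Z[3]=1
i=4: fresh scan; Z[4]=0
i=5: fresh scan; Z[5]=4 extend→box=[5,9)
i=6: min(r-i=3, Z[1]=3)=3; Z[6]=3
i=7: min(r-i=2, Z[2]=2)=2; Z[7]=2
i=8: min(r-i=1, Z[3]=1)=1; Z[8]=1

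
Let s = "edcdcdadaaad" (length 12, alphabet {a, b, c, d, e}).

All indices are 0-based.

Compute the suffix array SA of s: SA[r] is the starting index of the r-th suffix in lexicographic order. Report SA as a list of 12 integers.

[8, 9, 10, 6, 4, 2, 11, 7, 5, 3, 1, 0]

rank | idx | suffix
   0 |   8 | aaad
   1 |   9 | aad
   2 |  10 | ad
   3 |   6 | adaaad
   4 |   4 | cdadaaad
   5 |   2 | cdcdadaaad
   6 |  11 | d
   7 |   7 | daaad
   8 |   5 | dadaaad
   9 |   3 | dcdadaaad
  10 |   1 | dcdcdadaaad
  11 |   0 | edcdcdadaaad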